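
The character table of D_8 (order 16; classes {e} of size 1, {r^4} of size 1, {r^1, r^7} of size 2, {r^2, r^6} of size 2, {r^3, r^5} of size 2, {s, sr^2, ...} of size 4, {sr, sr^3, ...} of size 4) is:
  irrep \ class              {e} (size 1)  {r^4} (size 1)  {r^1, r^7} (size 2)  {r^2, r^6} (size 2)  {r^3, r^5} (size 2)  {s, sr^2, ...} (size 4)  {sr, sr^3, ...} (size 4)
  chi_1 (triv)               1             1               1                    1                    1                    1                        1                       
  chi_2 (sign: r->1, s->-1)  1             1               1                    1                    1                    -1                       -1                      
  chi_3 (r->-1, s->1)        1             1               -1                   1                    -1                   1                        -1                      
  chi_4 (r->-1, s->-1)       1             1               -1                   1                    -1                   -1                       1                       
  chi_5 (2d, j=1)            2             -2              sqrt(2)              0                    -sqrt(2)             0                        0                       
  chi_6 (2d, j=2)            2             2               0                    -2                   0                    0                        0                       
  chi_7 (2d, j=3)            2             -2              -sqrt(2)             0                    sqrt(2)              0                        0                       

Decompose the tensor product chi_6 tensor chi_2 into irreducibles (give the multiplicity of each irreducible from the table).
chi_6 tensor chi_2 = chi_6 (all other irreducibles have multiplicity 0).

Justification: The character of a tensor product is the pointwise product (chi_6 * chi_2)(C) = chi_6(C) * chi_2(C):
  {e}: (2)*(1), {r^4}: (2)*(1), {r^1, r^7}: (0)*(1), {r^2, r^6}: (-2)*(1), {r^3, r^5}: (0)*(1), {s, sr^2, ...}: (0)*(-1), {sr, sr^3, ...}: (0)*(-1)
so (chi_6 * chi_2) takes values
  {e} -> 2, {r^4} -> 2, {r^1, r^7} -> 0, {r^2, r^6} -> -2, {r^3, r^5} -> 0, {s, sr^2, ...} -> 0, {sr, sr^3, ...} -> 0.
Now take the inner product of this character with each irreducible chi from the table, <chi_6*chi_2, chi> = (1/16) sum_C |C| (chi_6*chi_2)(C) conj(chi(C)):
  <chi_6*chi_2, chi_1> = (1/16)[1*(2)*conj(1) + 1*(2)*conj(1) + 2*(0)*conj(1) + 2*(-2)*conj(1) + 2*(0)*conj(1) + 4*(0)*conj(1) + 4*(0)*conj(1)]
      = (1/16)[(2) + (2) + (0) + (-4) + (0) + (0) + (0)] = 0/16 = 0
  <chi_6*chi_2, chi_2> = (1/16)[1*(2)*conj(1) + 1*(2)*conj(1) + 2*(0)*conj(1) + 2*(-2)*conj(1) + 2*(0)*conj(1) + 4*(0)*conj(-1) + 4*(0)*conj(-1)]
      = (1/16)[(2) + (2) + (0) + (-4) + (0) + (0) + (0)] = 0/16 = 0
  <chi_6*chi_2, chi_3> = (1/16)[1*(2)*conj(1) + 1*(2)*conj(1) + 2*(0)*conj(-1) + 2*(-2)*conj(1) + 2*(0)*conj(-1) + 4*(0)*conj(1) + 4*(0)*conj(-1)]
      = (1/16)[(2) + (2) + (0) + (-4) + (0) + (0) + (0)] = 0/16 = 0
  <chi_6*chi_2, chi_4> = (1/16)[1*(2)*conj(1) + 1*(2)*conj(1) + 2*(0)*conj(-1) + 2*(-2)*conj(1) + 2*(0)*conj(-1) + 4*(0)*conj(-1) + 4*(0)*conj(1)]
      = (1/16)[(2) + (2) + (0) + (-4) + (0) + (0) + (0)] = 0/16 = 0
  <chi_6*chi_2, chi_5> = (1/16)[1*(2)*conj(2) + 1*(2)*conj(-2) + 2*(0)*conj(sqrt(2)) + 2*(-2)*conj(0) + 2*(0)*conj(-sqrt(2)) + 4*(0)*conj(0) + 4*(0)*conj(0)]
      = (1/16)[(4) + (-4) + (0) + (0) + (0) + (0) + (0)] = 0/16 = 0
  <chi_6*chi_2, chi_6> = (1/16)[1*(2)*conj(2) + 1*(2)*conj(2) + 2*(0)*conj(0) + 2*(-2)*conj(-2) + 2*(0)*conj(0) + 4*(0)*conj(0) + 4*(0)*conj(0)]
      = (1/16)[(4) + (4) + (0) + (8) + (0) + (0) + (0)] = 16/16 = 1
  <chi_6*chi_2, chi_7> = (1/16)[1*(2)*conj(2) + 1*(2)*conj(-2) + 2*(0)*conj(-sqrt(2)) + 2*(-2)*conj(0) + 2*(0)*conj(sqrt(2)) + 4*(0)*conj(0) + 4*(0)*conj(0)]
      = (1/16)[(4) + (-4) + (0) + (0) + (0) + (0) + (0)] = 0/16 = 0
Hence the multiplicities are chi_6: 1. Dimension check: dim(chi_6)*dim(chi_2) = 2*1 = 2 and sum (mult * dim) = 1*2 = 2.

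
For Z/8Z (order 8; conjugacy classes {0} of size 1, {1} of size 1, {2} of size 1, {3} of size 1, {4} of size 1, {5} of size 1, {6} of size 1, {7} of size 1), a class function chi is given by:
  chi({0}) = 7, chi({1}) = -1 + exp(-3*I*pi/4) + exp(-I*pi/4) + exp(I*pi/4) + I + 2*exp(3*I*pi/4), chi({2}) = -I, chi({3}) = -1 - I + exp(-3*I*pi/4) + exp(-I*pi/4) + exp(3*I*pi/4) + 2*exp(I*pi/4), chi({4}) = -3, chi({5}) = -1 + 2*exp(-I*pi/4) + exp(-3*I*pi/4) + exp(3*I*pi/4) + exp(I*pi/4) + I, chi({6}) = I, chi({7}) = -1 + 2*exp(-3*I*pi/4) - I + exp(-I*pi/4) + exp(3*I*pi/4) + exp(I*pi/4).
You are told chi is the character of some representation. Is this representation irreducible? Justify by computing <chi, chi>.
Not irreducible (reducible): <chi, chi> = 9 > 1.

Justification: <chi, chi> = (1/|G|) sum_C |C| * |chi(C)|^2 = (1/8)[1*|7|^2 + 1*|-1 + exp(-3*I*pi/4) + exp(-I*pi/4) + exp(I*pi/4) + I + 2*exp(3*I*pi/4)|^2 + 1*|-I|^2 + 1*|-1 - I + exp(-3*I*pi/4) + exp(-I*pi/4) + exp(3*I*pi/4) + 2*exp(I*pi/4)|^2 + 1*|-3|^2 + 1*|-1 + 2*exp(-I*pi/4) + exp(-3*I*pi/4) + exp(3*I*pi/4) + exp(I*pi/4) + I|^2 + 1*|I|^2 + 1*|-1 + 2*exp(-3*I*pi/4) - I + exp(-I*pi/4) + exp(3*I*pi/4) + exp(I*pi/4)|^2]
  = (1/8)[(49) + (3 - 3*exp(3*I*pi/4) - 2*exp(I*pi/4) - exp(-I*pi/4) - 4*exp(-3*I*pi/4)) + (1) + (3 - 4*exp(I*pi/4) - exp(3*I*pi/4) - 2*exp(-3*I*pi/4) - 3*exp(-I*pi/4)) + (9) + (3 - 4*exp(I*pi/4) - exp(3*I*pi/4) - 2*exp(-3*I*pi/4) - 3*exp(-I*pi/4)) + (1) + (3 - 3*exp(3*I*pi/4) - 2*exp(I*pi/4) - exp(-I*pi/4) - 4*exp(-3*I*pi/4))] = 72/8 = 9.
(Exp terms are combined using exp(i*s)*conj(exp(i*t)) = exp(i*(s-t)), and sums of them are collapsed using the identity that for every m > 1 the m distinct m-th roots of unity sum to 0, e.g. 1 + exp(2*I*pi/3) + exp(-2*I*pi/3) = 0.)
A character is irreducible iff <chi, chi> = 1, so this representation is reducible.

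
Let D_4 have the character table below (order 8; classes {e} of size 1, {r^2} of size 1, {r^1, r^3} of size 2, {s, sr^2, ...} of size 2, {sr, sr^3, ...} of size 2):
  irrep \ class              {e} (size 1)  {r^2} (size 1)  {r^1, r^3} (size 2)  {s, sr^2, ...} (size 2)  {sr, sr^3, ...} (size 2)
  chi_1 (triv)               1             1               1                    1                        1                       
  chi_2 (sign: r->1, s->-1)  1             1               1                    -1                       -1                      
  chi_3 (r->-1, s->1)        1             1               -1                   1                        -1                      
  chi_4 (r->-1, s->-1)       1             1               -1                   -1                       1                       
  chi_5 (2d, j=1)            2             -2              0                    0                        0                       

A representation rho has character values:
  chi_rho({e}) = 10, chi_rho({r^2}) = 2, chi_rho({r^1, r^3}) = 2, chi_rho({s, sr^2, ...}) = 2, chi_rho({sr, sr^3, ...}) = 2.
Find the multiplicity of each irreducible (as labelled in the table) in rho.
Multiplicities: chi_1: 3, chi_2: 1, chi_3: 1, chi_4: 1, chi_5: 2.

Details: Use <chi_rho, chi> = (1/|G|) sum_C |C| * chi_rho(C) * conj(chi(C)) with |G| = 8 for each irreducible chi in the table:
  <chi_rho, chi_1> = (1/8)[1*(10)*conj(1) + 1*(2)*conj(1) + 2*(2)*conj(1) + 2*(2)*conj(1) + 2*(2)*conj(1)]
      = (1/8)[(10) + (2) + (4) + (4) + (4)] = 24/8 = 3
  <chi_rho, chi_2> = (1/8)[1*(10)*conj(1) + 1*(2)*conj(1) + 2*(2)*conj(1) + 2*(2)*conj(-1) + 2*(2)*conj(-1)]
      = (1/8)[(10) + (2) + (4) + (-4) + (-4)] = 8/8 = 1
  <chi_rho, chi_3> = (1/8)[1*(10)*conj(1) + 1*(2)*conj(1) + 2*(2)*conj(-1) + 2*(2)*conj(1) + 2*(2)*conj(-1)]
      = (1/8)[(10) + (2) + (-4) + (4) + (-4)] = 8/8 = 1
  <chi_rho, chi_4> = (1/8)[1*(10)*conj(1) + 1*(2)*conj(1) + 2*(2)*conj(-1) + 2*(2)*conj(-1) + 2*(2)*conj(1)]
      = (1/8)[(10) + (2) + (-4) + (-4) + (4)] = 8/8 = 1
  <chi_rho, chi_5> = (1/8)[1*(10)*conj(2) + 1*(2)*conj(-2) + 2*(2)*conj(0) + 2*(2)*conj(0) + 2*(2)*conj(0)]
      = (1/8)[(20) + (-4) + (0) + (0) + (0)] = 16/8 = 2
Dimension check: dim(rho) = sum (mult * dim) = 3*1 + 1*1 + 1*1 + 1*1 + 2*2 = 10 = chi_rho(e) = 10.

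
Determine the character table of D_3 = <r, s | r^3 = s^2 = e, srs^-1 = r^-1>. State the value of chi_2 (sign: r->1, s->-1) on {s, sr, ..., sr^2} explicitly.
Conjugacy classes: {e} of size 1, {r^1, r^2} of size 2, {s, sr, ..., sr^2} of size 3.
Character table:
  irrep \ class              {e} (size 1)  {r^1, r^2} (size 2)  {s, sr, ..., sr^2} (size 3)
  chi_1 (triv)               1             1                    1                          
  chi_2 (sign: r->1, s->-1)  1             1                    -1                         
  chi_3 (2d, j=1)            2             -1                   0                          

Spot check: chi_2 (sign: r->1, s->-1) on {s, sr, ..., sr^2} = -1.

Why: D_3 has order 2*3 = 6 with 3 conjugacy classes, hence 3 irreducibles. Sum of squared dims 1 + 1 + 4 = 6 = |G|. Linear characters come from the abelianisation; the 2-dimensional irreps have character r^k -> 2*cos(2*pi*j*k/3), reflections -> 0.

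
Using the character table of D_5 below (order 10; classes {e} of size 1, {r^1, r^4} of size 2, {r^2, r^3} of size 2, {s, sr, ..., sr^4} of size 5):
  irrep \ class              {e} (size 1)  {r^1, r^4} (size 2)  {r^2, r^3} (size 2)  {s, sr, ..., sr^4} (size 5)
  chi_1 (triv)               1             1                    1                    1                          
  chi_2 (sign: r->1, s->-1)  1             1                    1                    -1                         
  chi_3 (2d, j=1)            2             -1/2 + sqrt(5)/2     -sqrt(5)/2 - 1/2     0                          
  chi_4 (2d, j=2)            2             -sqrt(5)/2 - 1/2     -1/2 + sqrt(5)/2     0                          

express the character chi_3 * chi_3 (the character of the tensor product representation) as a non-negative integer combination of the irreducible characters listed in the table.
chi_3 tensor chi_3 = chi_1 + chi_2 + chi_4 (all other irreducibles have multiplicity 0).

Why: The character of a tensor product is the pointwise product (chi_3 * chi_3)(C) = chi_3(C) * chi_3(C):
  {e}: (2)*(2), {r^1, r^4}: (-1/2 + sqrt(5)/2)*(-1/2 + sqrt(5)/2), {r^2, r^3}: (-sqrt(5)/2 - 1/2)*(-sqrt(5)/2 - 1/2), {s, sr, ..., sr^4}: (0)*(0)
so (chi_3 * chi_3) takes values
  {e} -> 4, {r^1, r^4} -> 3/2 - sqrt(5)/2, {r^2, r^3} -> sqrt(5)/2 + 3/2, {s, sr, ..., sr^4} -> 0.
Now take the inner product of this character with each irreducible chi from the table, <chi_3*chi_3, chi> = (1/10) sum_C |C| (chi_3*chi_3)(C) conj(chi(C)):
  <chi_3*chi_3, chi_1> = (1/10)[1*(4)*conj(1) + 2*(3/2 - sqrt(5)/2)*conj(1) + 2*(sqrt(5)/2 + 3/2)*conj(1) + 5*(0)*conj(1)]
      = (1/10)[(4) + (3 - sqrt(5)) + (sqrt(5) + 3) + (0)] = 10/10 = 1
  <chi_3*chi_3, chi_2> = (1/10)[1*(4)*conj(1) + 2*(3/2 - sqrt(5)/2)*conj(1) + 2*(sqrt(5)/2 + 3/2)*conj(1) + 5*(0)*conj(-1)]
      = (1/10)[(4) + (3 - sqrt(5)) + (sqrt(5) + 3) + (0)] = 10/10 = 1
  <chi_3*chi_3, chi_3> = (1/10)[1*(4)*conj(2) + 2*(3/2 - sqrt(5)/2)*conj(-1/2 + sqrt(5)/2) + 2*(sqrt(5)/2 + 3/2)*conj(-sqrt(5)/2 - 1/2) + 5*(0)*conj(0)]
      = (1/10)[(8) + (-4 + 2*sqrt(5)) + (-2*sqrt(5) - 4) + (0)] = 0/10 = 0
  <chi_3*chi_3, chi_4> = (1/10)[1*(4)*conj(2) + 2*(3/2 - sqrt(5)/2)*conj(-sqrt(5)/2 - 1/2) + 2*(sqrt(5)/2 + 3/2)*conj(-1/2 + sqrt(5)/2) + 5*(0)*conj(0)]
      = (1/10)[(8) + (1 - sqrt(5)) + (1 + sqrt(5)) + (0)] = 10/10 = 1
Hence the multiplicities are chi_1: 1, chi_2: 1, chi_4: 1. Dimension check: dim(chi_3)*dim(chi_3) = 2*2 = 4 and sum (mult * dim) = 1*1 + 1*1 + 1*2 = 4.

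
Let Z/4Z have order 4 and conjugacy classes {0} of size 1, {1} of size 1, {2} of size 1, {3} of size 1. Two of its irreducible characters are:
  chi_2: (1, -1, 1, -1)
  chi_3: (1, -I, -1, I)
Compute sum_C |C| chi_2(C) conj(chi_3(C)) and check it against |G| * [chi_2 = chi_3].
Sum = 0; so <chi_2, chi_3> = 0 (distinct irreducibles are orthogonal).

Working: Compute term by term over conjugacy classes (|C| * chi_2(C) * conj(chi_3(C))):
  1*(1)*conj(1) + 1*(-1)*conj(-I) + 1*(1)*conj(-1) + 1*(-1)*conj(I)
  = (1) + (-I) + (-1) + (I)
  = 0.
(Exp terms are combined using exp(i*s)*conj(exp(i*t)) = exp(i*(s-t)), and sums of them are collapsed using the identity that for every m > 1 the m distinct m-th roots of unity sum to 0, e.g. 1 + exp(2*I*pi/3) + exp(-2*I*pi/3) = 0.)
Dividing by |G| = 4 gives 0/4 = 0, matching the row-orthogonality relation <chi_2, chi_3> = [chi_2 = chi_3].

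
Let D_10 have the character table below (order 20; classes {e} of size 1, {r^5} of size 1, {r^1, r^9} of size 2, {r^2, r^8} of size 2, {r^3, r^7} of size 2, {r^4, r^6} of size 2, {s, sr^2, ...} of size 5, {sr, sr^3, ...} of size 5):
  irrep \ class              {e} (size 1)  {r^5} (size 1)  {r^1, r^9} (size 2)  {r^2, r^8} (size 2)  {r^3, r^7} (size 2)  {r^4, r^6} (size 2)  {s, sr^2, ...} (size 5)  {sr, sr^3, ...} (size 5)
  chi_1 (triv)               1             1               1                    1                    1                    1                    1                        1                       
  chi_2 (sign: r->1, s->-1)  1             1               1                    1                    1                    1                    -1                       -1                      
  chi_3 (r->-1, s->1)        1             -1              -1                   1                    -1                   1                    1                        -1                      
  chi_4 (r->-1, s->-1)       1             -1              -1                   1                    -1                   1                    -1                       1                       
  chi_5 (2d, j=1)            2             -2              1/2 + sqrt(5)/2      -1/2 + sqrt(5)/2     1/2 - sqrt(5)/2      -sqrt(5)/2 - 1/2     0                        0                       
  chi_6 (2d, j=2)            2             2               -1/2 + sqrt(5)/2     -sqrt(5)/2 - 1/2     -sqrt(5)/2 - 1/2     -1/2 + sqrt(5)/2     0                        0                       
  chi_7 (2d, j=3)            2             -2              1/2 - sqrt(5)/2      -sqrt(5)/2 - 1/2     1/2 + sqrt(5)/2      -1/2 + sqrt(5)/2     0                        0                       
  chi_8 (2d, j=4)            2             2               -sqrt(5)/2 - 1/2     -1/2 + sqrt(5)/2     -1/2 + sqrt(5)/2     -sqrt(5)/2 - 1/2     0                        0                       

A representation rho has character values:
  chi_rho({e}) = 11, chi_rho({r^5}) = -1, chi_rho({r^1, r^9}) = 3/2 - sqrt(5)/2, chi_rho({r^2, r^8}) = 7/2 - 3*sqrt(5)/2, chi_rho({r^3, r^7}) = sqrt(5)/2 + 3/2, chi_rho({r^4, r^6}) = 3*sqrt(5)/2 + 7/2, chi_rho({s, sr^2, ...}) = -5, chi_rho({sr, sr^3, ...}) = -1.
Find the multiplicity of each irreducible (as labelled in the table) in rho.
Multiplicities: chi_1: 0, chi_2: 3, chi_3: 0, chi_4: 2, chi_5: 0, chi_6: 1, chi_7: 2, chi_8: 0.

Solution. Use <chi_rho, chi> = (1/|G|) sum_C |C| * chi_rho(C) * conj(chi(C)) with |G| = 20 for each irreducible chi in the table:
  <chi_rho, chi_1> = (1/20)[1*(11)*conj(1) + 1*(-1)*conj(1) + 2*(3/2 - sqrt(5)/2)*conj(1) + 2*(7/2 - 3*sqrt(5)/2)*conj(1) + 2*(sqrt(5)/2 + 3/2)*conj(1) + 2*(3*sqrt(5)/2 + 7/2)*conj(1) + 5*(-5)*conj(1) + 5*(-1)*conj(1)]
      = (1/20)[(11) + (-1) + (3 - sqrt(5)) + (7 - 3*sqrt(5)) + (sqrt(5) + 3) + (3*sqrt(5) + 7) + (-25) + (-5)] = 0/20 = 0
  <chi_rho, chi_2> = (1/20)[1*(11)*conj(1) + 1*(-1)*conj(1) + 2*(3/2 - sqrt(5)/2)*conj(1) + 2*(7/2 - 3*sqrt(5)/2)*conj(1) + 2*(sqrt(5)/2 + 3/2)*conj(1) + 2*(3*sqrt(5)/2 + 7/2)*conj(1) + 5*(-5)*conj(-1) + 5*(-1)*conj(-1)]
      = (1/20)[(11) + (-1) + (3 - sqrt(5)) + (7 - 3*sqrt(5)) + (sqrt(5) + 3) + (3*sqrt(5) + 7) + (25) + (5)] = 60/20 = 3
  <chi_rho, chi_3> = (1/20)[1*(11)*conj(1) + 1*(-1)*conj(-1) + 2*(3/2 - sqrt(5)/2)*conj(-1) + 2*(7/2 - 3*sqrt(5)/2)*conj(1) + 2*(sqrt(5)/2 + 3/2)*conj(-1) + 2*(3*sqrt(5)/2 + 7/2)*conj(1) + 5*(-5)*conj(1) + 5*(-1)*conj(-1)]
      = (1/20)[(11) + (1) + (-3 + sqrt(5)) + (7 - 3*sqrt(5)) + (-3 - sqrt(5)) + (3*sqrt(5) + 7) + (-25) + (5)] = 0/20 = 0
  <chi_rho, chi_4> = (1/20)[1*(11)*conj(1) + 1*(-1)*conj(-1) + 2*(3/2 - sqrt(5)/2)*conj(-1) + 2*(7/2 - 3*sqrt(5)/2)*conj(1) + 2*(sqrt(5)/2 + 3/2)*conj(-1) + 2*(3*sqrt(5)/2 + 7/2)*conj(1) + 5*(-5)*conj(-1) + 5*(-1)*conj(1)]
      = (1/20)[(11) + (1) + (-3 + sqrt(5)) + (7 - 3*sqrt(5)) + (-3 - sqrt(5)) + (3*sqrt(5) + 7) + (25) + (-5)] = 40/20 = 2
  <chi_rho, chi_5> = (1/20)[1*(11)*conj(2) + 1*(-1)*conj(-2) + 2*(3/2 - sqrt(5)/2)*conj(1/2 + sqrt(5)/2) + 2*(7/2 - 3*sqrt(5)/2)*conj(-1/2 + sqrt(5)/2) + 2*(sqrt(5)/2 + 3/2)*conj(1/2 - sqrt(5)/2) + 2*(3*sqrt(5)/2 + 7/2)*conj(-sqrt(5)/2 - 1/2) + 5*(-5)*conj(0) + 5*(-1)*conj(0)]
      = (1/20)[(22) + (2) + (-1 + sqrt(5)) + (-11 + 5*sqrt(5)) + (-sqrt(5) - 1) + (-5*sqrt(5) - 11) + (0) + (0)] = 0/20 = 0
  <chi_rho, chi_6> = (1/20)[1*(11)*conj(2) + 1*(-1)*conj(2) + 2*(3/2 - sqrt(5)/2)*conj(-1/2 + sqrt(5)/2) + 2*(7/2 - 3*sqrt(5)/2)*conj(-sqrt(5)/2 - 1/2) + 2*(sqrt(5)/2 + 3/2)*conj(-sqrt(5)/2 - 1/2) + 2*(3*sqrt(5)/2 + 7/2)*conj(-1/2 + sqrt(5)/2) + 5*(-5)*conj(0) + 5*(-1)*conj(0)]
      = (1/20)[(22) + (-2) + (-4 + 2*sqrt(5)) + (4 - 2*sqrt(5)) + (-2*sqrt(5) - 4) + (4 + 2*sqrt(5)) + (0) + (0)] = 20/20 = 1
  <chi_rho, chi_7> = (1/20)[1*(11)*conj(2) + 1*(-1)*conj(-2) + 2*(3/2 - sqrt(5)/2)*conj(1/2 - sqrt(5)/2) + 2*(7/2 - 3*sqrt(5)/2)*conj(-sqrt(5)/2 - 1/2) + 2*(sqrt(5)/2 + 3/2)*conj(1/2 + sqrt(5)/2) + 2*(3*sqrt(5)/2 + 7/2)*conj(-1/2 + sqrt(5)/2) + 5*(-5)*conj(0) + 5*(-1)*conj(0)]
      = (1/20)[(22) + (2) + (4 - 2*sqrt(5)) + (4 - 2*sqrt(5)) + (4 + 2*sqrt(5)) + (4 + 2*sqrt(5)) + (0) + (0)] = 40/20 = 2
  <chi_rho, chi_8> = (1/20)[1*(11)*conj(2) + 1*(-1)*conj(2) + 2*(3/2 - sqrt(5)/2)*conj(-sqrt(5)/2 - 1/2) + 2*(7/2 - 3*sqrt(5)/2)*conj(-1/2 + sqrt(5)/2) + 2*(sqrt(5)/2 + 3/2)*conj(-1/2 + sqrt(5)/2) + 2*(3*sqrt(5)/2 + 7/2)*conj(-sqrt(5)/2 - 1/2) + 5*(-5)*conj(0) + 5*(-1)*conj(0)]
      = (1/20)[(22) + (-2) + (1 - sqrt(5)) + (-11 + 5*sqrt(5)) + (1 + sqrt(5)) + (-5*sqrt(5) - 11) + (0) + (0)] = 0/20 = 0
Dimension check: dim(rho) = sum (mult * dim) = 0*1 + 3*1 + 0*1 + 2*1 + 0*2 + 1*2 + 2*2 + 0*2 = 11 = chi_rho(e) = 11.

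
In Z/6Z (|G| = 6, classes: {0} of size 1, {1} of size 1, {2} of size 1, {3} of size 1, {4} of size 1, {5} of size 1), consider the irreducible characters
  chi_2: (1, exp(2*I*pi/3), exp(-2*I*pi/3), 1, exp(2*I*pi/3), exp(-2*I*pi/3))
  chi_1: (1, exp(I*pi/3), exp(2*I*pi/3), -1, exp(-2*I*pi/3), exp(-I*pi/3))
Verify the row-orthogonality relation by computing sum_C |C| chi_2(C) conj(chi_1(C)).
Sum = 0; so <chi_2, chi_1> = 0 (distinct irreducibles are orthogonal).

Derivation: Compute term by term over conjugacy classes (|C| * chi_2(C) * conj(chi_1(C))):
  1*(1)*conj(1) + 1*(exp(2*I*pi/3))*conj(exp(I*pi/3)) + 1*(exp(-2*I*pi/3))*conj(exp(2*I*pi/3)) + 1*(1)*conj(-1) + 1*(exp(2*I*pi/3))*conj(exp(-2*I*pi/3)) + 1*(exp(-2*I*pi/3))*conj(exp(-I*pi/3))
  = (1) + (exp(I*pi/3)) + (exp(2*I*pi/3)) + (-1) + (exp(-2*I*pi/3)) + (exp(-I*pi/3))
  = 0.
(Exp terms are combined using exp(i*s)*conj(exp(i*t)) = exp(i*(s-t)), and sums of them are collapsed using the identity that for every m > 1 the m distinct m-th roots of unity sum to 0, e.g. 1 + exp(2*I*pi/3) + exp(-2*I*pi/3) = 0.)
Dividing by |G| = 6 gives 0/6 = 0, matching the row-orthogonality relation <chi_2, chi_1> = [chi_2 = chi_1].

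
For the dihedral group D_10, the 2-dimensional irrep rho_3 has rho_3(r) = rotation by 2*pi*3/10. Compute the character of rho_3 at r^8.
chi_{rho_3}(r^8) = 2*cos(2*pi*3*8/10) = -sqrt(5)/2 - 1/2

Working: rho_3(r^8) is rotation by angle 2*pi*3*8/10, whose trace is 2*cos(2*pi*3*8/10) = -sqrt(5)/2 - 1/2.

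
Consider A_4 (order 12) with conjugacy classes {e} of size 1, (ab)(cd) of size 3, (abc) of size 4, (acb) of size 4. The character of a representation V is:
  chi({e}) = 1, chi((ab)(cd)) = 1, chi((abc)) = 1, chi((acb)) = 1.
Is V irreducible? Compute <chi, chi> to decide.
Irreducible: <chi, chi> = 1.

Details: <chi, chi> = (1/|G|) sum_C |C| * |chi(C)|^2 = (1/12)[1*|1|^2 + 3*|1|^2 + 4*|1|^2 + 4*|1|^2]
  = (1/12)[(1) + (3) + (4) + (4)] = 12/12 = 1.
(Exp terms are combined using exp(i*s)*conj(exp(i*t)) = exp(i*(s-t)), and sums of them are collapsed using the identity that for every m > 1 the m distinct m-th roots of unity sum to 0, e.g. 1 + exp(2*I*pi/3) + exp(-2*I*pi/3) = 0.)
A character is irreducible iff <chi, chi> = 1, so this representation is irreducible.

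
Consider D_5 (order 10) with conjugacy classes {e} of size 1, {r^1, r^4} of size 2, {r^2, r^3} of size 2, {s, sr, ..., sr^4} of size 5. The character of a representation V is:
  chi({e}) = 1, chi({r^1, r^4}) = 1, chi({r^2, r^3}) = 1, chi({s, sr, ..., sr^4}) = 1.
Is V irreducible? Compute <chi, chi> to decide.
Irreducible: <chi, chi> = 1.

Justification: <chi, chi> = (1/|G|) sum_C |C| * |chi(C)|^2 = (1/10)[1*|1|^2 + 2*|1|^2 + 2*|1|^2 + 5*|1|^2]
  = (1/10)[(1) + (2) + (2) + (5)] = 10/10 = 1.
A character is irreducible iff <chi, chi> = 1, so this representation is irreducible.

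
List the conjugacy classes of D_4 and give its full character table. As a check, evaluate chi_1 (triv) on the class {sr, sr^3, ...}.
Conjugacy classes: {e} of size 1, {r^2} of size 1, {r^1, r^3} of size 2, {s, sr^2, ...} of size 2, {sr, sr^3, ...} of size 2.
Character table:
  irrep \ class              {e} (size 1)  {r^2} (size 1)  {r^1, r^3} (size 2)  {s, sr^2, ...} (size 2)  {sr, sr^3, ...} (size 2)
  chi_1 (triv)               1             1               1                    1                        1                       
  chi_2 (sign: r->1, s->-1)  1             1               1                    -1                       -1                      
  chi_3 (r->-1, s->1)        1             1               -1                   1                        -1                      
  chi_4 (r->-1, s->-1)       1             1               -1                   -1                       1                       
  chi_5 (2d, j=1)            2             -2              0                    0                        0                       

Spot check: chi_1 (triv) on {sr, sr^3, ...} = 1.

Justification: D_4 has order 2*4 = 8 with 5 conjugacy classes, hence 5 irreducibles. Sum of squared dims 1 + 1 + 1 + 1 + 4 = 8 = |G|. Linear characters come from the abelianisation; the 2-dimensional irreps have character r^k -> 2*cos(2*pi*j*k/4), reflections -> 0.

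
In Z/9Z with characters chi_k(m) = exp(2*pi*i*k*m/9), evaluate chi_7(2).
chi_7(2) = zeta_9^14 = exp(-8*I*pi/9)

Proof sketch: chi_7(2) = zeta_9^(7*2) = zeta_9^14. Since zeta_9^9 = 1, this equals zeta_9^5 = exp(2*pi*i*5/9) = exp(-8*I*pi/9).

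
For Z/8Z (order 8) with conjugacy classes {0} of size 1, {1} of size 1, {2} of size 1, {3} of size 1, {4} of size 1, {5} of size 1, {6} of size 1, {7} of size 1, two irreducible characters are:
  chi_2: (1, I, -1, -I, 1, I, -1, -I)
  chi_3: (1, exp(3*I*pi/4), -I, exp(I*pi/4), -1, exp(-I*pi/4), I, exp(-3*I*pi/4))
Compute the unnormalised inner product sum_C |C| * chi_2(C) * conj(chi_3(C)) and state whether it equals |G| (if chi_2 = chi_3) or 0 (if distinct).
Sum = 0; so <chi_2, chi_3> = 0 (distinct irreducibles are orthogonal).

Justification: Compute term by term over conjugacy classes (|C| * chi_2(C) * conj(chi_3(C))):
  1*(1)*conj(1) + 1*(I)*conj(exp(3*I*pi/4)) + 1*(-1)*conj(-I) + 1*(-I)*conj(exp(I*pi/4)) + 1*(1)*conj(-1) + 1*(I)*conj(exp(-I*pi/4)) + 1*(-1)*conj(I) + 1*(-I)*conj(exp(-3*I*pi/4))
  = (1) + (exp(-I*pi/4)) + (-I) + (-exp(I*pi/4)) + (-1) + (exp(3*I*pi/4)) + (I) + (-exp(-3*I*pi/4))
  = 0.
(Exp terms are combined using exp(i*s)*conj(exp(i*t)) = exp(i*(s-t)), and sums of them are collapsed using the identity that for every m > 1 the m distinct m-th roots of unity sum to 0, e.g. 1 + exp(2*I*pi/3) + exp(-2*I*pi/3) = 0.)
Dividing by |G| = 8 gives 0/8 = 0, matching the row-orthogonality relation <chi_2, chi_3> = [chi_2 = chi_3].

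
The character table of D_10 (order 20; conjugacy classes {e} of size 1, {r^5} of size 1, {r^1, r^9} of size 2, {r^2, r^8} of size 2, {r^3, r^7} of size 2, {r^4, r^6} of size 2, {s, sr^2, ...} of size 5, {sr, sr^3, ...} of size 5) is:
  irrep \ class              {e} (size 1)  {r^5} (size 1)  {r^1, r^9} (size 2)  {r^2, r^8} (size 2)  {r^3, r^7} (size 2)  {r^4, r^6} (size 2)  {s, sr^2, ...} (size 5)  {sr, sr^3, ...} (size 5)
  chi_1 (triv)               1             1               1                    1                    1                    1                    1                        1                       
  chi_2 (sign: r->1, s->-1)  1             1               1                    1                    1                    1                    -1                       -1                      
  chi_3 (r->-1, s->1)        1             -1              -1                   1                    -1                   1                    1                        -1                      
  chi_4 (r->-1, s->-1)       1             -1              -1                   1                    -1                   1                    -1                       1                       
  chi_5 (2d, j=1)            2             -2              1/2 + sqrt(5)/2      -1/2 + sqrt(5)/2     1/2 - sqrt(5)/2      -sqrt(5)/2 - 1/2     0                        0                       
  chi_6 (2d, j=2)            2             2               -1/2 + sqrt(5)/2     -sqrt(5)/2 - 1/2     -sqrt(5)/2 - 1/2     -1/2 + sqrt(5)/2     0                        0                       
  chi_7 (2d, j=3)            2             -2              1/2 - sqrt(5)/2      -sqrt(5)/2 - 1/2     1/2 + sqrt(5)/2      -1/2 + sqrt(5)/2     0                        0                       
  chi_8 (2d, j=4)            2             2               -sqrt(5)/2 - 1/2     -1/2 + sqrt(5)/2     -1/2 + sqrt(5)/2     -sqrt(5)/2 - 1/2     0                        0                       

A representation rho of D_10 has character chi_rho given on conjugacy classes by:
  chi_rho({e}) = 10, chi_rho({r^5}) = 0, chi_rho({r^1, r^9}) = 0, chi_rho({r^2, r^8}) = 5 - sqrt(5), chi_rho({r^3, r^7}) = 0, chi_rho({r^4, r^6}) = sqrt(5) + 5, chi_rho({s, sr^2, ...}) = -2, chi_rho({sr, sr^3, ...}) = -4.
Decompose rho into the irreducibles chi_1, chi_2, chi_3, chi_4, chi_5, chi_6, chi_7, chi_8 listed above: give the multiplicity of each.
Multiplicities: chi_1: 0, chi_2: 3, chi_3: 2, chi_4: 1, chi_5: 0, chi_6: 1, chi_7: 1, chi_8: 0.

Explanation: Use <chi_rho, chi> = (1/|G|) sum_C |C| * chi_rho(C) * conj(chi(C)) with |G| = 20 for each irreducible chi in the table:
  <chi_rho, chi_1> = (1/20)[1*(10)*conj(1) + 1*(0)*conj(1) + 2*(0)*conj(1) + 2*(5 - sqrt(5))*conj(1) + 2*(0)*conj(1) + 2*(sqrt(5) + 5)*conj(1) + 5*(-2)*conj(1) + 5*(-4)*conj(1)]
      = (1/20)[(10) + (0) + (0) + (10 - 2*sqrt(5)) + (0) + (2*sqrt(5) + 10) + (-10) + (-20)] = 0/20 = 0
  <chi_rho, chi_2> = (1/20)[1*(10)*conj(1) + 1*(0)*conj(1) + 2*(0)*conj(1) + 2*(5 - sqrt(5))*conj(1) + 2*(0)*conj(1) + 2*(sqrt(5) + 5)*conj(1) + 5*(-2)*conj(-1) + 5*(-4)*conj(-1)]
      = (1/20)[(10) + (0) + (0) + (10 - 2*sqrt(5)) + (0) + (2*sqrt(5) + 10) + (10) + (20)] = 60/20 = 3
  <chi_rho, chi_3> = (1/20)[1*(10)*conj(1) + 1*(0)*conj(-1) + 2*(0)*conj(-1) + 2*(5 - sqrt(5))*conj(1) + 2*(0)*conj(-1) + 2*(sqrt(5) + 5)*conj(1) + 5*(-2)*conj(1) + 5*(-4)*conj(-1)]
      = (1/20)[(10) + (0) + (0) + (10 - 2*sqrt(5)) + (0) + (2*sqrt(5) + 10) + (-10) + (20)] = 40/20 = 2
  <chi_rho, chi_4> = (1/20)[1*(10)*conj(1) + 1*(0)*conj(-1) + 2*(0)*conj(-1) + 2*(5 - sqrt(5))*conj(1) + 2*(0)*conj(-1) + 2*(sqrt(5) + 5)*conj(1) + 5*(-2)*conj(-1) + 5*(-4)*conj(1)]
      = (1/20)[(10) + (0) + (0) + (10 - 2*sqrt(5)) + (0) + (2*sqrt(5) + 10) + (10) + (-20)] = 20/20 = 1
  <chi_rho, chi_5> = (1/20)[1*(10)*conj(2) + 1*(0)*conj(-2) + 2*(0)*conj(1/2 + sqrt(5)/2) + 2*(5 - sqrt(5))*conj(-1/2 + sqrt(5)/2) + 2*(0)*conj(1/2 - sqrt(5)/2) + 2*(sqrt(5) + 5)*conj(-sqrt(5)/2 - 1/2) + 5*(-2)*conj(0) + 5*(-4)*conj(0)]
      = (1/20)[(20) + (0) + (0) + (-10 + 6*sqrt(5)) + (0) + (-6*sqrt(5) - 10) + (0) + (0)] = 0/20 = 0
  <chi_rho, chi_6> = (1/20)[1*(10)*conj(2) + 1*(0)*conj(2) + 2*(0)*conj(-1/2 + sqrt(5)/2) + 2*(5 - sqrt(5))*conj(-sqrt(5)/2 - 1/2) + 2*(0)*conj(-sqrt(5)/2 - 1/2) + 2*(sqrt(5) + 5)*conj(-1/2 + sqrt(5)/2) + 5*(-2)*conj(0) + 5*(-4)*conj(0)]
      = (1/20)[(20) + (0) + (0) + (-4*sqrt(5)) + (0) + (4*sqrt(5)) + (0) + (0)] = 20/20 = 1
  <chi_rho, chi_7> = (1/20)[1*(10)*conj(2) + 1*(0)*conj(-2) + 2*(0)*conj(1/2 - sqrt(5)/2) + 2*(5 - sqrt(5))*conj(-sqrt(5)/2 - 1/2) + 2*(0)*conj(1/2 + sqrt(5)/2) + 2*(sqrt(5) + 5)*conj(-1/2 + sqrt(5)/2) + 5*(-2)*conj(0) + 5*(-4)*conj(0)]
      = (1/20)[(20) + (0) + (0) + (-4*sqrt(5)) + (0) + (4*sqrt(5)) + (0) + (0)] = 20/20 = 1
  <chi_rho, chi_8> = (1/20)[1*(10)*conj(2) + 1*(0)*conj(2) + 2*(0)*conj(-sqrt(5)/2 - 1/2) + 2*(5 - sqrt(5))*conj(-1/2 + sqrt(5)/2) + 2*(0)*conj(-1/2 + sqrt(5)/2) + 2*(sqrt(5) + 5)*conj(-sqrt(5)/2 - 1/2) + 5*(-2)*conj(0) + 5*(-4)*conj(0)]
      = (1/20)[(20) + (0) + (0) + (-10 + 6*sqrt(5)) + (0) + (-6*sqrt(5) - 10) + (0) + (0)] = 0/20 = 0
Dimension check: dim(rho) = sum (mult * dim) = 0*1 + 3*1 + 2*1 + 1*1 + 0*2 + 1*2 + 1*2 + 0*2 = 10 = chi_rho(e) = 10.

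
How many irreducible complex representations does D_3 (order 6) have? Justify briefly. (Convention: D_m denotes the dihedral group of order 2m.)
3

Details: The number of irreducible complex representations of a finite group equals its number of conjugacy classes. D_3 has 3 conjugacy classes ((n+3)/2 for n odd), so D_3 (order 6) has exactly 3 irreducible complex representations.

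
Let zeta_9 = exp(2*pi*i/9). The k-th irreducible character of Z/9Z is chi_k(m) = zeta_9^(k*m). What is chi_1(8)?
chi_1(8) = zeta_9^8 = exp(-2*I*pi/9)

Working: chi_1(8) = zeta_9^(1*8) = zeta_9^8. Since zeta_9^9 = 1, this equals zeta_9^8 = exp(2*pi*i*8/9) = exp(-2*I*pi/9).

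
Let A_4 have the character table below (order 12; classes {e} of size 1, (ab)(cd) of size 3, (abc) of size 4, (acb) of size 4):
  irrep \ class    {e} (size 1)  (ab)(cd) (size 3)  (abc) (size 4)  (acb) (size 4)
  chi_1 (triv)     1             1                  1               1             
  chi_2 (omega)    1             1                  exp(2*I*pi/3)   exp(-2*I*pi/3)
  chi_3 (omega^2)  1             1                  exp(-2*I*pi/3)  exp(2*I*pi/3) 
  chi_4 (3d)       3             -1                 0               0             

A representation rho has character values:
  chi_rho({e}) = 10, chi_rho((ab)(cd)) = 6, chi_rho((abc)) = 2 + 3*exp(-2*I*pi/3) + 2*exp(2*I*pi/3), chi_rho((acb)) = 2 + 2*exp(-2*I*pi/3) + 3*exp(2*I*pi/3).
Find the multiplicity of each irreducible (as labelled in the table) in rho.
Multiplicities: chi_1: 2, chi_2: 2, chi_3: 3, chi_4: 1.

Working: Use <chi_rho, chi> = (1/|G|) sum_C |C| * chi_rho(C) * conj(chi(C)) with |G| = 12 for each irreducible chi in the table:
  <chi_rho, chi_1> = (1/12)[1*(10)*conj(1) + 3*(6)*conj(1) + 4*(2 + 3*exp(-2*I*pi/3) + 2*exp(2*I*pi/3))*conj(1) + 4*(2 + 2*exp(-2*I*pi/3) + 3*exp(2*I*pi/3))*conj(1)]
      = (1/12)[(10) + (18) + (8 + 12*exp(-2*I*pi/3) + 8*exp(2*I*pi/3)) + (8 + 8*exp(-2*I*pi/3) + 12*exp(2*I*pi/3))] = 24/12 = 2
  <chi_rho, chi_2> = (1/12)[1*(10)*conj(1) + 3*(6)*conj(1) + 4*(2 + 3*exp(-2*I*pi/3) + 2*exp(2*I*pi/3))*conj(exp(2*I*pi/3)) + 4*(2 + 2*exp(-2*I*pi/3) + 3*exp(2*I*pi/3))*conj(exp(-2*I*pi/3))]
      = (1/12)[(10) + (18) + (8 + 8*exp(-2*I*pi/3) + 12*exp(2*I*pi/3)) + (8 + 12*exp(-2*I*pi/3) + 8*exp(2*I*pi/3))] = 24/12 = 2
  <chi_rho, chi_3> = (1/12)[1*(10)*conj(1) + 3*(6)*conj(1) + 4*(2 + 3*exp(-2*I*pi/3) + 2*exp(2*I*pi/3))*conj(exp(-2*I*pi/3)) + 4*(2 + 2*exp(-2*I*pi/3) + 3*exp(2*I*pi/3))*conj(exp(2*I*pi/3))]
      = (1/12)[(10) + (18) + (4) + (4)] = 36/12 = 3
  <chi_rho, chi_4> = (1/12)[1*(10)*conj(3) + 3*(6)*conj(-1) + 4*(2 + 3*exp(-2*I*pi/3) + 2*exp(2*I*pi/3))*conj(0) + 4*(2 + 2*exp(-2*I*pi/3) + 3*exp(2*I*pi/3))*conj(0)]
      = (1/12)[(30) + (-18) + (0) + (0)] = 12/12 = 1
(Exp terms are combined using exp(i*s)*conj(exp(i*t)) = exp(i*(s-t)), and sums of them are collapsed using the identity that for every m > 1 the m distinct m-th roots of unity sum to 0, e.g. 1 + exp(2*I*pi/3) + exp(-2*I*pi/3) = 0.)
Dimension check: dim(rho) = sum (mult * dim) = 2*1 + 2*1 + 3*1 + 1*3 = 10 = chi_rho(e) = 10.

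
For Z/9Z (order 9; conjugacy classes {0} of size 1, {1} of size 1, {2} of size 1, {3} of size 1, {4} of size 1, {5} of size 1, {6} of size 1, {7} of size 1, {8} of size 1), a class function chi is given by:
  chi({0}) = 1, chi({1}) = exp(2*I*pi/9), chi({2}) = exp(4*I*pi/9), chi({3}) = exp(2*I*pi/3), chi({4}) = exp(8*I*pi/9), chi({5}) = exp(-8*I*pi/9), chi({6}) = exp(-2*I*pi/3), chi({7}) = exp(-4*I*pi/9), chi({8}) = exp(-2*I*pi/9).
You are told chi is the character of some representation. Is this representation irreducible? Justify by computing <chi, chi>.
Irreducible: <chi, chi> = 1.

Working: <chi, chi> = (1/|G|) sum_C |C| * |chi(C)|^2 = (1/9)[1*|1|^2 + 1*|exp(2*I*pi/9)|^2 + 1*|exp(4*I*pi/9)|^2 + 1*|exp(2*I*pi/3)|^2 + 1*|exp(8*I*pi/9)|^2 + 1*|exp(-8*I*pi/9)|^2 + 1*|exp(-2*I*pi/3)|^2 + 1*|exp(-4*I*pi/9)|^2 + 1*|exp(-2*I*pi/9)|^2]
  = (1/9)[(1) + (1) + (1) + (1) + (1) + (1) + (1) + (1) + (1)] = 9/9 = 1.
(Exp terms are combined using exp(i*s)*conj(exp(i*t)) = exp(i*(s-t)), and sums of them are collapsed using the identity that for every m > 1 the m distinct m-th roots of unity sum to 0, e.g. 1 + exp(2*I*pi/3) + exp(-2*I*pi/3) = 0.)
A character is irreducible iff <chi, chi> = 1, so this representation is irreducible.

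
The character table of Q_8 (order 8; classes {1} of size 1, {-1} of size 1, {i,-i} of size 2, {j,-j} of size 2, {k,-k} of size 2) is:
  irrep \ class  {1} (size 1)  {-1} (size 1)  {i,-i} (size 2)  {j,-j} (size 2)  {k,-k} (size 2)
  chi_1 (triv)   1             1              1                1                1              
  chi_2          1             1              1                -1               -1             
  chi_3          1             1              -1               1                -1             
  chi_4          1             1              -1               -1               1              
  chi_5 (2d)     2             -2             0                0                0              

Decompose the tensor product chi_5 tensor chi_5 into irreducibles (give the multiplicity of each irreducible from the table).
chi_5 tensor chi_5 = chi_1 + chi_2 + chi_3 + chi_4 (all other irreducibles have multiplicity 0).

Solution. The character of a tensor product is the pointwise product (chi_5 * chi_5)(C) = chi_5(C) * chi_5(C):
  {1}: (2)*(2), {-1}: (-2)*(-2), {i,-i}: (0)*(0), {j,-j}: (0)*(0), {k,-k}: (0)*(0)
so (chi_5 * chi_5) takes values
  {1} -> 4, {-1} -> 4, {i,-i} -> 0, {j,-j} -> 0, {k,-k} -> 0.
Now take the inner product of this character with each irreducible chi from the table, <chi_5*chi_5, chi> = (1/8) sum_C |C| (chi_5*chi_5)(C) conj(chi(C)):
  <chi_5*chi_5, chi_1> = (1/8)[1*(4)*conj(1) + 1*(4)*conj(1) + 2*(0)*conj(1) + 2*(0)*conj(1) + 2*(0)*conj(1)]
      = (1/8)[(4) + (4) + (0) + (0) + (0)] = 8/8 = 1
  <chi_5*chi_5, chi_2> = (1/8)[1*(4)*conj(1) + 1*(4)*conj(1) + 2*(0)*conj(1) + 2*(0)*conj(-1) + 2*(0)*conj(-1)]
      = (1/8)[(4) + (4) + (0) + (0) + (0)] = 8/8 = 1
  <chi_5*chi_5, chi_3> = (1/8)[1*(4)*conj(1) + 1*(4)*conj(1) + 2*(0)*conj(-1) + 2*(0)*conj(1) + 2*(0)*conj(-1)]
      = (1/8)[(4) + (4) + (0) + (0) + (0)] = 8/8 = 1
  <chi_5*chi_5, chi_4> = (1/8)[1*(4)*conj(1) + 1*(4)*conj(1) + 2*(0)*conj(-1) + 2*(0)*conj(-1) + 2*(0)*conj(1)]
      = (1/8)[(4) + (4) + (0) + (0) + (0)] = 8/8 = 1
  <chi_5*chi_5, chi_5> = (1/8)[1*(4)*conj(2) + 1*(4)*conj(-2) + 2*(0)*conj(0) + 2*(0)*conj(0) + 2*(0)*conj(0)]
      = (1/8)[(8) + (-8) + (0) + (0) + (0)] = 0/8 = 0
Hence the multiplicities are chi_1: 1, chi_2: 1, chi_3: 1, chi_4: 1. Dimension check: dim(chi_5)*dim(chi_5) = 2*2 = 4 and sum (mult * dim) = 1*1 + 1*1 + 1*1 + 1*1 = 4.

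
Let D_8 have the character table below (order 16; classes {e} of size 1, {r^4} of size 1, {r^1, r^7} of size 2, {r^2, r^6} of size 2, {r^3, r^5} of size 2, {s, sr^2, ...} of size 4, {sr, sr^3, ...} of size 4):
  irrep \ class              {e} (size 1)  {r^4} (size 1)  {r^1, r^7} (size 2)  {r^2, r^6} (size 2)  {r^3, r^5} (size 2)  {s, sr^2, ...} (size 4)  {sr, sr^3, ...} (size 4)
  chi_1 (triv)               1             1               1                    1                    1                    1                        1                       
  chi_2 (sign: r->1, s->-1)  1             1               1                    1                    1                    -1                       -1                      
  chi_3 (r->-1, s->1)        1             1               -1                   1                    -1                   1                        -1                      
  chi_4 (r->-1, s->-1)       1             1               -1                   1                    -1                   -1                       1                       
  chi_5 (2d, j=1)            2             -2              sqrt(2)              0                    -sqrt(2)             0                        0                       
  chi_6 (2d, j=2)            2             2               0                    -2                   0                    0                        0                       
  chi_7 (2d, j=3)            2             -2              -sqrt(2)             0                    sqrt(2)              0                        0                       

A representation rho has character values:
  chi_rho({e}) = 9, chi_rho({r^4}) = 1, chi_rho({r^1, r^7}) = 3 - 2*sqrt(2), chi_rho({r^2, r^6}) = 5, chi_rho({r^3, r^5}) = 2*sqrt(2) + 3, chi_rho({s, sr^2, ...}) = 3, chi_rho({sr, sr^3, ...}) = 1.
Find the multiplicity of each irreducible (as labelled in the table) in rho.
Multiplicities: chi_1: 3, chi_2: 1, chi_3: 1, chi_4: 0, chi_5: 0, chi_6: 0, chi_7: 2.

Explanation: Use <chi_rho, chi> = (1/|G|) sum_C |C| * chi_rho(C) * conj(chi(C)) with |G| = 16 for each irreducible chi in the table:
  <chi_rho, chi_1> = (1/16)[1*(9)*conj(1) + 1*(1)*conj(1) + 2*(3 - 2*sqrt(2))*conj(1) + 2*(5)*conj(1) + 2*(2*sqrt(2) + 3)*conj(1) + 4*(3)*conj(1) + 4*(1)*conj(1)]
      = (1/16)[(9) + (1) + (6 - 4*sqrt(2)) + (10) + (4*sqrt(2) + 6) + (12) + (4)] = 48/16 = 3
  <chi_rho, chi_2> = (1/16)[1*(9)*conj(1) + 1*(1)*conj(1) + 2*(3 - 2*sqrt(2))*conj(1) + 2*(5)*conj(1) + 2*(2*sqrt(2) + 3)*conj(1) + 4*(3)*conj(-1) + 4*(1)*conj(-1)]
      = (1/16)[(9) + (1) + (6 - 4*sqrt(2)) + (10) + (4*sqrt(2) + 6) + (-12) + (-4)] = 16/16 = 1
  <chi_rho, chi_3> = (1/16)[1*(9)*conj(1) + 1*(1)*conj(1) + 2*(3 - 2*sqrt(2))*conj(-1) + 2*(5)*conj(1) + 2*(2*sqrt(2) + 3)*conj(-1) + 4*(3)*conj(1) + 4*(1)*conj(-1)]
      = (1/16)[(9) + (1) + (-6 + 4*sqrt(2)) + (10) + (-6 - 4*sqrt(2)) + (12) + (-4)] = 16/16 = 1
  <chi_rho, chi_4> = (1/16)[1*(9)*conj(1) + 1*(1)*conj(1) + 2*(3 - 2*sqrt(2))*conj(-1) + 2*(5)*conj(1) + 2*(2*sqrt(2) + 3)*conj(-1) + 4*(3)*conj(-1) + 4*(1)*conj(1)]
      = (1/16)[(9) + (1) + (-6 + 4*sqrt(2)) + (10) + (-6 - 4*sqrt(2)) + (-12) + (4)] = 0/16 = 0
  <chi_rho, chi_5> = (1/16)[1*(9)*conj(2) + 1*(1)*conj(-2) + 2*(3 - 2*sqrt(2))*conj(sqrt(2)) + 2*(5)*conj(0) + 2*(2*sqrt(2) + 3)*conj(-sqrt(2)) + 4*(3)*conj(0) + 4*(1)*conj(0)]
      = (1/16)[(18) + (-2) + (-8 + 6*sqrt(2)) + (0) + (-6*sqrt(2) - 8) + (0) + (0)] = 0/16 = 0
  <chi_rho, chi_6> = (1/16)[1*(9)*conj(2) + 1*(1)*conj(2) + 2*(3 - 2*sqrt(2))*conj(0) + 2*(5)*conj(-2) + 2*(2*sqrt(2) + 3)*conj(0) + 4*(3)*conj(0) + 4*(1)*conj(0)]
      = (1/16)[(18) + (2) + (0) + (-20) + (0) + (0) + (0)] = 0/16 = 0
  <chi_rho, chi_7> = (1/16)[1*(9)*conj(2) + 1*(1)*conj(-2) + 2*(3 - 2*sqrt(2))*conj(-sqrt(2)) + 2*(5)*conj(0) + 2*(2*sqrt(2) + 3)*conj(sqrt(2)) + 4*(3)*conj(0) + 4*(1)*conj(0)]
      = (1/16)[(18) + (-2) + (8 - 6*sqrt(2)) + (0) + (8 + 6*sqrt(2)) + (0) + (0)] = 32/16 = 2
Dimension check: dim(rho) = sum (mult * dim) = 3*1 + 1*1 + 1*1 + 0*1 + 0*2 + 0*2 + 2*2 = 9 = chi_rho(e) = 9.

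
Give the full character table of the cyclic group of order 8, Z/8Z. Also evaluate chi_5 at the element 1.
Character table of Z/8Z (irreps indexed chi_0,...,chi_7 with chi_k(m) = zeta_8^(k*m), zeta_8 = exp(2*pi*i/8)):
  irrep \ class  {0} (size 1)  {1} (size 1)    {2} (size 1)  {3} (size 1)    {4} (size 1)  {5} (size 1)    {6} (size 1)  {7} (size 1)  
  chi_0          1             1               1             1               1             1               1             1             
  chi_1          1             exp(I*pi/4)     I             exp(3*I*pi/4)   -1            exp(-3*I*pi/4)  -I            exp(-I*pi/4)  
  chi_2          1             I               -1            -I              1             I               -1            -I            
  chi_3          1             exp(3*I*pi/4)   -I            exp(I*pi/4)     -1            exp(-I*pi/4)    I             exp(-3*I*pi/4)
  chi_4          1             -1              1             -1              1             -1              1             -1            
  chi_5          1             exp(-3*I*pi/4)  I             exp(-I*pi/4)    -1            exp(I*pi/4)     -I            exp(3*I*pi/4) 
  chi_6          1             -I              -1            I               1             -I              -1            I             
  chi_7          1             exp(-I*pi/4)    -I            exp(-3*I*pi/4)  -1            exp(3*I*pi/4)   I             exp(I*pi/4)   

Spot check: chi_5(1) = zeta_8^(5*1) = zeta_8^5 = exp(-3*I*pi/4).

Why: Z/8Z is abelian, so all 8 irreducible complex representations are 1-dimensional. They are given by chi_k(m) = zeta_8^(k*m) for k = 0,...,7. Row orthogonality: sum_m chi_k(m) conj(chi_l(m)) = 8 * [k = l].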